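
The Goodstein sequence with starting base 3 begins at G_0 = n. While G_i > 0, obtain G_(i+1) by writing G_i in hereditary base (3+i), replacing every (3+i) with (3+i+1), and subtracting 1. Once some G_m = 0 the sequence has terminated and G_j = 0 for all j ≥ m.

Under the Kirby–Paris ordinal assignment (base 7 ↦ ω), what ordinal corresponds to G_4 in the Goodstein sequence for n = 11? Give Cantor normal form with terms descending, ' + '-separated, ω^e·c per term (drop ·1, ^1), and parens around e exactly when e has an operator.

ω·5 + 4

i=0: 11 = 3^2 + 2 (b=3); 3→4: 4^2 + 2 = 18; 18−1 = 17
i=1: 17 = 4^2 + 1 (b=4); 4→5: 5^2 + 1 = 26; 26−1 = 25
i=2: 25 = 5^2 (b=5); 5→6: 6^2 = 36; 36−1 = 35
i=3: 35 = 5·6 + 5 (b=6); 6→7: 5·7 + 5 = 40; 40−1 = 39
i=4: 39 = 5·7 + 4 (b=7); 7→8: 5·8 + 4 = 44; 44−1 = 43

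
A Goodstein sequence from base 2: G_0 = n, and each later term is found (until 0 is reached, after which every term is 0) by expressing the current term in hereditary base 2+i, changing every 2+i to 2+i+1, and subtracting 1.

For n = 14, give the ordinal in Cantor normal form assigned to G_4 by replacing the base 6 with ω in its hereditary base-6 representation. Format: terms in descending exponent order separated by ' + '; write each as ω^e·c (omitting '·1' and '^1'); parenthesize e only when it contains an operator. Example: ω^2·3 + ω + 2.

ω^(ω + 1) + ω^5·5 + ω^4·5 + ω^3·5 + ω^2·5 + ω·5 + 5

step 0: 14 = 2^(2 + 1) + 2^2 + 2; sub 3 for 2: 3^(3 + 1) + 3^3 + 3; = 111; G_1 = 111−1 = 110
step 1: 110 = 3^(3 + 1) + 3^3 + 2; sub 4 for 3: 4^(4 + 1) + 4^4 + 2; = 1282; G_2 = 1282−1 = 1281
step 2: 1281 = 4^(4 + 1) + 4^4 + 1; sub 5 for 4: 5^(5 + 1) + 5^5 + 1; = 18751; G_3 = 18751−1 = 18750
step 3: 18750 = 5^(5 + 1) + 5^5; sub 6 for 5: 6^(6 + 1) + 6^6; = 326592; G_4 = 326592−1 = 326591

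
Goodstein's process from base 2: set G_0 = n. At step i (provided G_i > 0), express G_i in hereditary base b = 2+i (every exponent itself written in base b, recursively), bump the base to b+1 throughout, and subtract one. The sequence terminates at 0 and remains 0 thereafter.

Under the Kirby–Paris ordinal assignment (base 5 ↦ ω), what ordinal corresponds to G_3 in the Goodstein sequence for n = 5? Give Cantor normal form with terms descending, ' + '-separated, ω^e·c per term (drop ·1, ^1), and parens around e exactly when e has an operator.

ω^3·3 + ω^2·3 + ω·3 + 2

G_0 = 5. HB_2(5) = 2^2 + 1. Bump = 28. G_1 = 27.
G_1 = 27. HB_3(27) = 3^3. Bump = 256. G_2 = 255.
G_2 = 255. HB_4(255) = 3·4^3 + 3·4^2 + 3·4 + 3. Bump = 468. G_3 = 467.
G_3 = 467. HB_5(467) = 3·5^3 + 3·5^2 + 3·5 + 2. Bump = 776. G_4 = 775.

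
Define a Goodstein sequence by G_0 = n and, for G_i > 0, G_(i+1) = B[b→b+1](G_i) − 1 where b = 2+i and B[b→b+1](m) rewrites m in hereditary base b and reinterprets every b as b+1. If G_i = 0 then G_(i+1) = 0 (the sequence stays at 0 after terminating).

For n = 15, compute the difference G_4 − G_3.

307841

G_0=15  [base 2] 2^(2 + 1) + 2^2 + 2 + 1  →[2↦3]→  3^(3 + 1) + 3^3 + 3 + 1 = 112  −1 ⇒ G_1=111
G_1=111  [base 3] 3^(3 + 1) + 3^3 + 3  →[3↦4]→  4^(4 + 1) + 4^4 + 4 = 1284  −1 ⇒ G_2=1283
G_2=1283  [base 4] 4^(4 + 1) + 4^4 + 3  →[4↦5]→  5^(5 + 1) + 5^5 + 3 = 18753  −1 ⇒ G_3=18752
G_3=18752  [base 5] 5^(5 + 1) + 5^5 + 2  →[5↦6]→  6^(6 + 1) + 6^6 + 2 = 326594  −1 ⇒ G_4=326593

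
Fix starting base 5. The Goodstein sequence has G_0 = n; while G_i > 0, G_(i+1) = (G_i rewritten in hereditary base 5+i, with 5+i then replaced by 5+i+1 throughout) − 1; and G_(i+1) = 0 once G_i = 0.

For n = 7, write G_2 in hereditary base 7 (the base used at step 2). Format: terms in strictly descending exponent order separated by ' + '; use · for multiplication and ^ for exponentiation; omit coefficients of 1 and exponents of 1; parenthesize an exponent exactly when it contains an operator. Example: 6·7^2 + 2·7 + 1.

base 5: 7 = 5 + 2; at 6: 6 + 2 = 8; next = 7
base 6: 7 = 6 + 1; at 7: 7 + 1 = 8; next = 7
base 7: 7 = 7; at 8: 8 = 8; next = 7

7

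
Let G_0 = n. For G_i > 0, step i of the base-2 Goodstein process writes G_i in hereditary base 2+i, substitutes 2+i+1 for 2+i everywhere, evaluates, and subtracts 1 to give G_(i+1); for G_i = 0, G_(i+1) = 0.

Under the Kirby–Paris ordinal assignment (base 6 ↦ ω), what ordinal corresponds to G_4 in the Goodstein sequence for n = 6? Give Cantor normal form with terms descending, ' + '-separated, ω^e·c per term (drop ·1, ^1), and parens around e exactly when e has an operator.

ω^5·5 + ω^4·5 + ω^3·5 + ω^2·5 + ω·5 + 5

base 2: 6 = 2^2 + 2; at 3: 3^3 + 3 = 30; next = 29
base 3: 29 = 3^3 + 2; at 4: 4^4 + 2 = 258; next = 257
base 4: 257 = 4^4 + 1; at 5: 5^5 + 1 = 3126; next = 3125
base 5: 3125 = 5^5; at 6: 6^6 = 46656; next = 46655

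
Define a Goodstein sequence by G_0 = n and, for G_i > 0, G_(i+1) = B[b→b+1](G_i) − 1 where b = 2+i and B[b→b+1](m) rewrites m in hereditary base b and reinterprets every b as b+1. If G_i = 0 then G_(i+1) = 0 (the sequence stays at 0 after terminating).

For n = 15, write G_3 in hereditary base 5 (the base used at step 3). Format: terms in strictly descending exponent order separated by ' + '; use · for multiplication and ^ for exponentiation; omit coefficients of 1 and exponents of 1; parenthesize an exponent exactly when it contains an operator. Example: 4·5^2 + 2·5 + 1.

step 0: 15 = 2^(2 + 1) + 2^2 + 2 + 1; sub 3 for 2: 3^(3 + 1) + 3^3 + 3 + 1; = 112; G_1 = 112−1 = 111
step 1: 111 = 3^(3 + 1) + 3^3 + 3; sub 4 for 3: 4^(4 + 1) + 4^4 + 4; = 1284; G_2 = 1284−1 = 1283
step 2: 1283 = 4^(4 + 1) + 4^4 + 3; sub 5 for 4: 5^(5 + 1) + 5^5 + 3; = 18753; G_3 = 18753−1 = 18752

5^(5 + 1) + 5^5 + 2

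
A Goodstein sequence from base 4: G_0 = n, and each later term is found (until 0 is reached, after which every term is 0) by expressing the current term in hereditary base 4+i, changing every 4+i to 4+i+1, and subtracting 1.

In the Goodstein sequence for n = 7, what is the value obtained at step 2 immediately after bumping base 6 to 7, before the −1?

(0) 7|_4 = 4 + 3 ↦ 5 + 3|_5 = 8 ⇒ 7
(1) 7|_5 = 5 + 2 ↦ 6 + 2|_6 = 8 ⇒ 7
(2) 7|_6 = 6 + 1 ↦ 7 + 1|_7 = 8 ⇒ 7

8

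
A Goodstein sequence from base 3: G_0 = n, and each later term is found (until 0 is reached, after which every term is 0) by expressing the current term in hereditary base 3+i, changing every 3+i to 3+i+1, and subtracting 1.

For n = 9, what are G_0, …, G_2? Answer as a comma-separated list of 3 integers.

base 3: 9 = 3^2; at 4: 4^2 = 16; next = 15
base 4: 15 = 3·4 + 3; at 5: 3·5 + 3 = 18; next = 17

9, 15, 17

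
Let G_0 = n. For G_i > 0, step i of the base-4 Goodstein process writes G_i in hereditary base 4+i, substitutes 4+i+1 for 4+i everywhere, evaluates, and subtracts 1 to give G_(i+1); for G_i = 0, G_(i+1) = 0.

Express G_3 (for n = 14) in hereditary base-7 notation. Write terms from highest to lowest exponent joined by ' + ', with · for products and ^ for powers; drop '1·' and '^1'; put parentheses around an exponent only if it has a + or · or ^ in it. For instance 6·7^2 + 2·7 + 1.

base 4: 14 = 3·4 + 2; at 5: 3·5 + 2 = 17; next = 16
base 5: 16 = 3·5 + 1; at 6: 3·6 + 1 = 19; next = 18
base 6: 18 = 3·6; at 7: 3·7 = 21; next = 20
base 7: 20 = 2·7 + 6; at 8: 2·8 + 6 = 22; next = 21

2·7 + 6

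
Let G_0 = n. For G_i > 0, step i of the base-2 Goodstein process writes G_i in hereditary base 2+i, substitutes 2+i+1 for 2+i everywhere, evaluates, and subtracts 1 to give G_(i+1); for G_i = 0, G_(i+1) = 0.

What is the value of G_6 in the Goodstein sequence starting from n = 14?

i=0: 14 = 2^(2 + 1) + 2^2 + 2 (b=2); 2→3: 3^(3 + 1) + 3^3 + 3 = 111; 111−1 = 110
i=1: 110 = 3^(3 + 1) + 3^3 + 2 (b=3); 3→4: 4^(4 + 1) + 4^4 + 2 = 1282; 1282−1 = 1281
i=2: 1281 = 4^(4 + 1) + 4^4 + 1 (b=4); 4→5: 5^(5 + 1) + 5^5 + 1 = 18751; 18751−1 = 18750
i=3: 18750 = 5^(5 + 1) + 5^5 (b=5); 5→6: 6^(6 + 1) + 6^6 = 326592; 326592−1 = 326591
i=4: 326591 = 6^(6 + 1) + 5·6^5 + 5·6^4 + 5·6^3 + 5·6^2 + 5·6 + 5 (b=6); 6→7: 7^(7 + 1) + 5·7^5 + 5·7^4 + 5·7^3 + 5·7^2 + 5·7 + 5 = 5862841; 5862841−1 = 5862840
i=5: 5862840 = 7^(7 + 1) + 5·7^5 + 5·7^4 + 5·7^3 + 5·7^2 + 5·7 + 4 (b=7); 7→8: 8^(8 + 1) + 5·8^5 + 5·8^4 + 5·8^3 + 5·8^2 + 5·8 + 4 = 134404972; 134404972−1 = 134404971
i=6: 134404971 = 8^(8 + 1) + 5·8^5 + 5·8^4 + 5·8^3 + 5·8^2 + 5·8 + 3 (b=8); 8→9: 9^(9 + 1) + 5·9^5 + 5·9^4 + 5·9^3 + 5·9^2 + 5·9 + 3 = 3487116549; 3487116549−1 = 3487116548

134404971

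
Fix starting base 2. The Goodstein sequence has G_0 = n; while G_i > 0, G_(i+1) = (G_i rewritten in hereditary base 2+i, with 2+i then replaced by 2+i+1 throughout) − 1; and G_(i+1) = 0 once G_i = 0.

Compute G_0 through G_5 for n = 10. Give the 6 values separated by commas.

(0) 10|_2 = 2^(2 + 1) + 2 ↦ 3^(3 + 1) + 3|_3 = 84 ⇒ 83
(1) 83|_3 = 3^(3 + 1) + 2 ↦ 4^(4 + 1) + 2|_4 = 1026 ⇒ 1025
(2) 1025|_4 = 4^(4 + 1) + 1 ↦ 5^(5 + 1) + 1|_5 = 15626 ⇒ 15625
(3) 15625|_5 = 5^(5 + 1) ↦ 6^(6 + 1)|_6 = 279936 ⇒ 279935
(4) 279935|_6 = 5·6^6 + 5·6^5 + 5·6^4 + 5·6^3 + 5·6^2 + 5·6 + 5 ↦ 5·7^7 + 5·7^5 + 5·7^4 + 5·7^3 + 5·7^2 + 5·7 + 5|_7 = 4215755 ⇒ 4215754

10, 83, 1025, 15625, 279935, 4215754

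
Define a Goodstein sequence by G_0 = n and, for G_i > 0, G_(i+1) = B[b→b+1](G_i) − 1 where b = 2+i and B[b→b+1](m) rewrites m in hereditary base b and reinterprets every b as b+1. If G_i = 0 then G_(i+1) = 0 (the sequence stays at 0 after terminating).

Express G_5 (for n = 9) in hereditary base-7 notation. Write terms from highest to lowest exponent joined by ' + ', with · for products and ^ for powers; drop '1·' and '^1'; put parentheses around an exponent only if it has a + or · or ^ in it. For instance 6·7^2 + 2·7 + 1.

3·7^7 + 3·7^3 + 3·7^2 + 3·7

(0) 9|_2 = 2^(2 + 1) + 1 ↦ 3^(3 + 1) + 1|_3 = 82 ⇒ 81
(1) 81|_3 = 3^(3 + 1) ↦ 4^(4 + 1)|_4 = 1024 ⇒ 1023
(2) 1023|_4 = 3·4^4 + 3·4^3 + 3·4^2 + 3·4 + 3 ↦ 3·5^5 + 3·5^3 + 3·5^2 + 3·5 + 3|_5 = 9843 ⇒ 9842
(3) 9842|_5 = 3·5^5 + 3·5^3 + 3·5^2 + 3·5 + 2 ↦ 3·6^6 + 3·6^3 + 3·6^2 + 3·6 + 2|_6 = 140744 ⇒ 140743
(4) 140743|_6 = 3·6^6 + 3·6^3 + 3·6^2 + 3·6 + 1 ↦ 3·7^7 + 3·7^3 + 3·7^2 + 3·7 + 1|_7 = 2471827 ⇒ 2471826
(5) 2471826|_7 = 3·7^7 + 3·7^3 + 3·7^2 + 3·7 ↦ 3·8^8 + 3·8^3 + 3·8^2 + 3·8|_8 = 50333400 ⇒ 50333399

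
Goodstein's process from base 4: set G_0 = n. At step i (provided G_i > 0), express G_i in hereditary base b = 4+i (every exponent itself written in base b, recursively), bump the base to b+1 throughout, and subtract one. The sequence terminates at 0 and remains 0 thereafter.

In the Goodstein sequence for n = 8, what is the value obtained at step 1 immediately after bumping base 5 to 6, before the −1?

10

(0) 8|_4 = 2·4 ↦ 2·5|_5 = 10 ⇒ 9
(1) 9|_5 = 5 + 4 ↦ 6 + 4|_6 = 10 ⇒ 9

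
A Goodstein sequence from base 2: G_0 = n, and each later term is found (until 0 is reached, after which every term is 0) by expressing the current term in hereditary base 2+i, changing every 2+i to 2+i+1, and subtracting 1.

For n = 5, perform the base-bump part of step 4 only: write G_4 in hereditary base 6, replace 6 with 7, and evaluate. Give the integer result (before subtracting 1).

1198

(0) 5|_2 = 2^2 + 1 ↦ 3^3 + 1|_3 = 28 ⇒ 27
(1) 27|_3 = 3^3 ↦ 4^4|_4 = 256 ⇒ 255
(2) 255|_4 = 3·4^3 + 3·4^2 + 3·4 + 3 ↦ 3·5^3 + 3·5^2 + 3·5 + 3|_5 = 468 ⇒ 467
(3) 467|_5 = 3·5^3 + 3·5^2 + 3·5 + 2 ↦ 3·6^3 + 3·6^2 + 3·6 + 2|_6 = 776 ⇒ 775
(4) 775|_6 = 3·6^3 + 3·6^2 + 3·6 + 1 ↦ 3·7^3 + 3·7^2 + 3·7 + 1|_7 = 1198 ⇒ 1197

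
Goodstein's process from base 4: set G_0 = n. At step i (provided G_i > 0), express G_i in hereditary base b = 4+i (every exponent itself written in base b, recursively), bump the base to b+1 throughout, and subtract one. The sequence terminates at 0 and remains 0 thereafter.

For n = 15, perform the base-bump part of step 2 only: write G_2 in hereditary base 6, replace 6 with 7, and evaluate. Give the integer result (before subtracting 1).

base 4: 15 = 3·4 + 3; at 5: 3·5 + 3 = 18; next = 17
base 5: 17 = 3·5 + 2; at 6: 3·6 + 2 = 20; next = 19
base 6: 19 = 3·6 + 1; at 7: 3·7 + 1 = 22; next = 21

22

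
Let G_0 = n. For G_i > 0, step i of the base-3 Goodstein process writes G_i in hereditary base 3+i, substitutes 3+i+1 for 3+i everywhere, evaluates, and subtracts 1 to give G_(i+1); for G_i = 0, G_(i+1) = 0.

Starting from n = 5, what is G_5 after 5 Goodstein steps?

3

G_0=5  [base 3] 3 + 2  →[3↦4]→  4 + 2 = 6  −1 ⇒ G_1=5
G_1=5  [base 4] 4 + 1  →[4↦5]→  5 + 1 = 6  −1 ⇒ G_2=5
G_2=5  [base 5] 5  →[5↦6]→  6 = 6  −1 ⇒ G_3=5
G_3=5  [base 6] 5  →[6↦7]→  5 = 5  −1 ⇒ G_4=4
G_4=4  [base 7] 4  →[7↦8]→  4 = 4  −1 ⇒ G_5=3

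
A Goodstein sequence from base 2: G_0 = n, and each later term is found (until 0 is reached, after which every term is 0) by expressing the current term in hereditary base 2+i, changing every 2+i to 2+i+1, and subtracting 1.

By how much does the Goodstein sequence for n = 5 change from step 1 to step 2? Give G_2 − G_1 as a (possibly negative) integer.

228

G_0 = 5. HB_2(5) = 2^2 + 1. Bump = 28. G_1 = 27.
G_1 = 27. HB_3(27) = 3^3. Bump = 256. G_2 = 255.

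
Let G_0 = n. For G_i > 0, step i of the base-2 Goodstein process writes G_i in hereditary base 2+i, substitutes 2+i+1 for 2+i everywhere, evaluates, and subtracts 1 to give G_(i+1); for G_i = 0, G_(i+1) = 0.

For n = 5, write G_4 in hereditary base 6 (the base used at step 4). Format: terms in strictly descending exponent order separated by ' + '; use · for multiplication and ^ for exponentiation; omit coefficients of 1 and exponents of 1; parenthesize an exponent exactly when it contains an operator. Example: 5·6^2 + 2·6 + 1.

3·6^3 + 3·6^2 + 3·6 + 1

base 2: 5 = 2^2 + 1; at 3: 3^3 + 1 = 28; next = 27
base 3: 27 = 3^3; at 4: 4^4 = 256; next = 255
base 4: 255 = 3·4^3 + 3·4^2 + 3·4 + 3; at 5: 3·5^3 + 3·5^2 + 3·5 + 3 = 468; next = 467
base 5: 467 = 3·5^3 + 3·5^2 + 3·5 + 2; at 6: 3·6^3 + 3·6^2 + 3·6 + 2 = 776; next = 775
base 6: 775 = 3·6^3 + 3·6^2 + 3·6 + 1; at 7: 3·7^3 + 3·7^2 + 3·7 + 1 = 1198; next = 1197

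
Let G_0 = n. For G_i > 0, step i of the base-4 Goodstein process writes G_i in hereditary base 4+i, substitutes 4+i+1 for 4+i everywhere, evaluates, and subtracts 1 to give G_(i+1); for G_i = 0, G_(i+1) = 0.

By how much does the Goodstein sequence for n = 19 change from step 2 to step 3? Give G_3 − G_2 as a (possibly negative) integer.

12

i=0: 19 = 4^2 + 3 (b=4); 4→5: 5^2 + 3 = 28; 28−1 = 27
i=1: 27 = 5^2 + 2 (b=5); 5→6: 6^2 + 2 = 38; 38−1 = 37
i=2: 37 = 6^2 + 1 (b=6); 6→7: 7^2 + 1 = 50; 50−1 = 49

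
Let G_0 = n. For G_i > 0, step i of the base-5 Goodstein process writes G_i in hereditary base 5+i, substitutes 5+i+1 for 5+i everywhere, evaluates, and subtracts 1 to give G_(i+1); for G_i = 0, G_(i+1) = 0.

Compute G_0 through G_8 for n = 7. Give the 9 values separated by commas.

(0) 7|_5 = 5 + 2 ↦ 6 + 2|_6 = 8 ⇒ 7
(1) 7|_6 = 6 + 1 ↦ 7 + 1|_7 = 8 ⇒ 7
(2) 7|_7 = 7 ↦ 8|_8 = 8 ⇒ 7
(3) 7|_8 = 7 ↦ 7|_9 = 7 ⇒ 6
(4) 6|_9 = 6 ↦ 6|_10 = 6 ⇒ 5
(5) 5|_10 = 5 ↦ 5|_11 = 5 ⇒ 4
(6) 4|_11 = 4 ↦ 4|_12 = 4 ⇒ 3
(7) 3|_12 = 3 ↦ 3|_13 = 3 ⇒ 2

7, 7, 7, 7, 6, 5, 4, 3, 2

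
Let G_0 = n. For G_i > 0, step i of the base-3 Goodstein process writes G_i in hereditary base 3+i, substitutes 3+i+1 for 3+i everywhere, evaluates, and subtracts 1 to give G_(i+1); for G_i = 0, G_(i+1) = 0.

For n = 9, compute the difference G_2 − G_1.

2

base 3: 9 = 3^2; at 4: 4^2 = 16; next = 15
base 4: 15 = 3·4 + 3; at 5: 3·5 + 3 = 18; next = 17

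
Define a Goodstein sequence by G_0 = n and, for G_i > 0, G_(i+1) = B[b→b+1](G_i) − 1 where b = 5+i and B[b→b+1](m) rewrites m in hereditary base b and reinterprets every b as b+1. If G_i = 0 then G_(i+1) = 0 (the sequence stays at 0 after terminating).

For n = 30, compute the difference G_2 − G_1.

12

[0] 30 ≡ 5^2 + 5 (base 5). Lift 6: 42. −1: 41.
[1] 41 ≡ 6^2 + 5 (base 6). Lift 7: 54. −1: 53.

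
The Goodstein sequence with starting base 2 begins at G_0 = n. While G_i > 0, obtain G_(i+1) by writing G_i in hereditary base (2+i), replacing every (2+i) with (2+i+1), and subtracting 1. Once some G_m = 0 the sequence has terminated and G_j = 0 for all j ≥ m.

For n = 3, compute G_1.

3

G_0 = 3. HB_2(3) = 2 + 1. Bump = 4. G_1 = 3.
G_1 = 3. HB_3(3) = 3. Bump = 4. G_2 = 3.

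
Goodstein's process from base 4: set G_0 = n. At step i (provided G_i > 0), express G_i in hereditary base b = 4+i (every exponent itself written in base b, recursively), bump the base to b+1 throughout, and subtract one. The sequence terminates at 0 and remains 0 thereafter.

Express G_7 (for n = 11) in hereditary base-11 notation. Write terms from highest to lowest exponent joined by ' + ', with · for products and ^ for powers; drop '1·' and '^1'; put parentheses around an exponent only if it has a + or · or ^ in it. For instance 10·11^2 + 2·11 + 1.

11 + 4

11 —HB4→ 2·4 + 3 —bump→ 2·5 + 3 = 13 —(−1)→ 12
12 —HB5→ 2·5 + 2 —bump→ 2·6 + 2 = 14 —(−1)→ 13
13 —HB6→ 2·6 + 1 —bump→ 2·7 + 1 = 15 —(−1)→ 14
14 —HB7→ 2·7 —bump→ 2·8 = 16 —(−1)→ 15
15 —HB8→ 8 + 7 —bump→ 9 + 7 = 16 —(−1)→ 15
15 —HB9→ 9 + 6 —bump→ 10 + 6 = 16 —(−1)→ 15
15 —HB10→ 10 + 5 —bump→ 11 + 5 = 16 —(−1)→ 15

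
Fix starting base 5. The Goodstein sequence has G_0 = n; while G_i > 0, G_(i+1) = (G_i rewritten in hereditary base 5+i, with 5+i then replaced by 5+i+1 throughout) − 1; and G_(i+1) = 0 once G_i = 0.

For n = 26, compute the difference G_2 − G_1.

(0) 26|_5 = 5^2 + 1 ↦ 6^2 + 1|_6 = 37 ⇒ 36
(1) 36|_6 = 6^2 ↦ 7^2|_7 = 49 ⇒ 48

12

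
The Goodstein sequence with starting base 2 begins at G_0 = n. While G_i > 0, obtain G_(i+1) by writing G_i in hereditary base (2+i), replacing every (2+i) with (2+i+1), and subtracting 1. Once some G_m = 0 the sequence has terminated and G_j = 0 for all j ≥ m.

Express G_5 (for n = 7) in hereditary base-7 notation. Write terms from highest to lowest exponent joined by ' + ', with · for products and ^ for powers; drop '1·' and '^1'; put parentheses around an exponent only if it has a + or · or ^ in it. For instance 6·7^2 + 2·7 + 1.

G_0=7  [base 2] 2^2 + 2 + 1  →[2↦3]→  3^3 + 3 + 1 = 31  −1 ⇒ G_1=30
G_1=30  [base 3] 3^3 + 3  →[3↦4]→  4^4 + 4 = 260  −1 ⇒ G_2=259
G_2=259  [base 4] 4^4 + 3  →[4↦5]→  5^5 + 3 = 3128  −1 ⇒ G_3=3127
G_3=3127  [base 5] 5^5 + 2  →[5↦6]→  6^6 + 2 = 46658  −1 ⇒ G_4=46657
G_4=46657  [base 6] 6^6 + 1  →[6↦7]→  7^7 + 1 = 823544  −1 ⇒ G_5=823543
G_5=823543  [base 7] 7^7  →[7↦8]→  8^8 = 16777216  −1 ⇒ G_6=16777215

7^7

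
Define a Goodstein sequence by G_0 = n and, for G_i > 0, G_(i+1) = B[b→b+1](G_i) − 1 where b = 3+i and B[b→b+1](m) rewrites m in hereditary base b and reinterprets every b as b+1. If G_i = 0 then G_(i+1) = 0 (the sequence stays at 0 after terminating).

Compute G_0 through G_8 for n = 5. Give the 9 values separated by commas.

5, 5, 5, 5, 4, 3, 2, 1, 0

G_0=5  [base 3] 3 + 2  →[3↦4]→  4 + 2 = 6  −1 ⇒ G_1=5
G_1=5  [base 4] 4 + 1  →[4↦5]→  5 + 1 = 6  −1 ⇒ G_2=5
G_2=5  [base 5] 5  →[5↦6]→  6 = 6  −1 ⇒ G_3=5
G_3=5  [base 6] 5  →[6↦7]→  5 = 5  −1 ⇒ G_4=4
G_4=4  [base 7] 4  →[7↦8]→  4 = 4  −1 ⇒ G_5=3
G_5=3  [base 8] 3  →[8↦9]→  3 = 3  −1 ⇒ G_6=2
G_6=2  [base 9] 2  →[9↦10]→  2 = 2  −1 ⇒ G_7=1
G_7=1  [base 10] 1  →[10↦11]→  1 = 1  −1 ⇒ G_8=0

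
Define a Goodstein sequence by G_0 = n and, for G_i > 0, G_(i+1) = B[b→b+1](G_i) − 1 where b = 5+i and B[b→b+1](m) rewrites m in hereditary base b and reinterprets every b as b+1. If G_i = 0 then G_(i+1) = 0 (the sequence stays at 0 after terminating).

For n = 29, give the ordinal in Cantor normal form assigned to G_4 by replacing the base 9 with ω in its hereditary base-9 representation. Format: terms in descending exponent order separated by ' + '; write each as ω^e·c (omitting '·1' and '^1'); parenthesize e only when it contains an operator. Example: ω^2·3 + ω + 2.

G_0 = 29. HB_5(29) = 5^2 + 4. Bump = 40. G_1 = 39.
G_1 = 39. HB_6(39) = 6^2 + 3. Bump = 52. G_2 = 51.
G_2 = 51. HB_7(51) = 7^2 + 2. Bump = 66. G_3 = 65.
G_3 = 65. HB_8(65) = 8^2 + 1. Bump = 82. G_4 = 81.
G_4 = 81. HB_9(81) = 9^2. Bump = 100. G_5 = 99.

ω^2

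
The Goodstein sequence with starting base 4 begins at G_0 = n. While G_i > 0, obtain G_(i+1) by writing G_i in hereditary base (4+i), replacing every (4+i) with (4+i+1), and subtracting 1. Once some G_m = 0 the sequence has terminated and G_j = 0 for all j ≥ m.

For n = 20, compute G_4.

65

base 4: 20 = 4^2 + 4; at 5: 5^2 + 5 = 30; next = 29
base 5: 29 = 5^2 + 4; at 6: 6^2 + 4 = 40; next = 39
base 6: 39 = 6^2 + 3; at 7: 7^2 + 3 = 52; next = 51
base 7: 51 = 7^2 + 2; at 8: 8^2 + 2 = 66; next = 65
base 8: 65 = 8^2 + 1; at 9: 9^2 + 1 = 82; next = 81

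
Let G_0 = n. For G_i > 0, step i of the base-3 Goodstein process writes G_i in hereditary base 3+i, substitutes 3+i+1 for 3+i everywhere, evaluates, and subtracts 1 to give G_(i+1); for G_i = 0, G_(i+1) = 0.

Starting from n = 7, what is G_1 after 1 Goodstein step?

(0) 7|_3 = 2·3 + 1 ↦ 2·4 + 1|_4 = 9 ⇒ 8
(1) 8|_4 = 2·4 ↦ 2·5|_5 = 10 ⇒ 9

8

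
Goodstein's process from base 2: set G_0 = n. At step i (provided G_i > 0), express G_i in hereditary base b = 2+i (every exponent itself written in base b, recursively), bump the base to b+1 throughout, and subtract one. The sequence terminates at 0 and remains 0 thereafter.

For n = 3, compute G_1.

i=0: 3 = 2 + 1 (b=2); 2→3: 3 + 1 = 4; 4−1 = 3
i=1: 3 = 3 (b=3); 3→4: 4 = 4; 4−1 = 3

3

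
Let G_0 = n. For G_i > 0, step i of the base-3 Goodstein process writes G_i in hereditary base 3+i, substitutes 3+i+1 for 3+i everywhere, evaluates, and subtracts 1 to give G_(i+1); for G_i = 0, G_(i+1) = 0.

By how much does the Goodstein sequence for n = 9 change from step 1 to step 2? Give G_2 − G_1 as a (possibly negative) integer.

2

9 —HB3→ 3^2 —bump→ 4^2 = 16 —(−1)→ 15
15 —HB4→ 3·4 + 3 —bump→ 3·5 + 3 = 18 —(−1)→ 17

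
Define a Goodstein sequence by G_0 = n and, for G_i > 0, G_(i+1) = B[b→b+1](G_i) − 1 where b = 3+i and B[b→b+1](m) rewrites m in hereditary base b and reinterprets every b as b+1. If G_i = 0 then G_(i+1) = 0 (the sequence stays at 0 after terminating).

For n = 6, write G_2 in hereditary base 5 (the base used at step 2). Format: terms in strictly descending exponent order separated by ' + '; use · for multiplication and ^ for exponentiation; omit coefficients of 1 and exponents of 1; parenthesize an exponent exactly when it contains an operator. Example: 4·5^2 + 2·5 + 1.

5 + 2

i=0: 6 = 2·3 (b=3); 3→4: 2·4 = 8; 8−1 = 7
i=1: 7 = 4 + 3 (b=4); 4→5: 5 + 3 = 8; 8−1 = 7
i=2: 7 = 5 + 2 (b=5); 5→6: 6 + 2 = 8; 8−1 = 7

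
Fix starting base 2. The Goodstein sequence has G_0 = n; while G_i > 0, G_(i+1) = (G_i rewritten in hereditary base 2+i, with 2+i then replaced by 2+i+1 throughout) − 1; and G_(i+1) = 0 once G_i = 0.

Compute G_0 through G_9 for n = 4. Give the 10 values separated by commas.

4 —HB2→ 2^2 —bump→ 3^3 = 27 —(−1)→ 26
26 —HB3→ 2·3^2 + 2·3 + 2 —bump→ 2·4^2 + 2·4 + 2 = 42 —(−1)→ 41
41 —HB4→ 2·4^2 + 2·4 + 1 —bump→ 2·5^2 + 2·5 + 1 = 61 —(−1)→ 60
60 —HB5→ 2·5^2 + 2·5 —bump→ 2·6^2 + 2·6 = 84 —(−1)→ 83
83 —HB6→ 2·6^2 + 6 + 5 —bump→ 2·7^2 + 7 + 5 = 110 —(−1)→ 109
109 —HB7→ 2·7^2 + 7 + 4 —bump→ 2·8^2 + 8 + 4 = 140 —(−1)→ 139
139 —HB8→ 2·8^2 + 8 + 3 —bump→ 2·9^2 + 9 + 3 = 174 —(−1)→ 173
173 —HB9→ 2·9^2 + 9 + 2 —bump→ 2·10^2 + 10 + 2 = 212 —(−1)→ 211
211 —HB10→ 2·10^2 + 10 + 1 —bump→ 2·11^2 + 11 + 1 = 254 —(−1)→ 253

4, 26, 41, 60, 83, 109, 139, 173, 211, 253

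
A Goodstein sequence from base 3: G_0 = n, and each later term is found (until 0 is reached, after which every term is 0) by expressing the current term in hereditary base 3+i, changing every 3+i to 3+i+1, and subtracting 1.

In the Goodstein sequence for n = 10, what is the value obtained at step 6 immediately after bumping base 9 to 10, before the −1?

40

(0) 10|_3 = 3^2 + 1 ↦ 4^2 + 1|_4 = 17 ⇒ 16
(1) 16|_4 = 4^2 ↦ 5^2|_5 = 25 ⇒ 24
(2) 24|_5 = 4·5 + 4 ↦ 4·6 + 4|_6 = 28 ⇒ 27
(3) 27|_6 = 4·6 + 3 ↦ 4·7 + 3|_7 = 31 ⇒ 30
(4) 30|_7 = 4·7 + 2 ↦ 4·8 + 2|_8 = 34 ⇒ 33
(5) 33|_8 = 4·8 + 1 ↦ 4·9 + 1|_9 = 37 ⇒ 36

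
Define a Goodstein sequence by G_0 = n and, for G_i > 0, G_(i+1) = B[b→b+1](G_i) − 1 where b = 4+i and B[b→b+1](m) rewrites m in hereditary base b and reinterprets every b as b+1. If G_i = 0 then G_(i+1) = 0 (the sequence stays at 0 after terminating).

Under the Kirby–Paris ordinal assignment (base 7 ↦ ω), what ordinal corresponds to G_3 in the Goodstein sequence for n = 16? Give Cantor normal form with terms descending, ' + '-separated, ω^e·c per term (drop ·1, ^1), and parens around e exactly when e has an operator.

ω·4 + 2

G_0 = 16. HB_4(16) = 4^2. Bump = 25. G_1 = 24.
G_1 = 24. HB_5(24) = 4·5 + 4. Bump = 28. G_2 = 27.
G_2 = 27. HB_6(27) = 4·6 + 3. Bump = 31. G_3 = 30.
G_3 = 30. HB_7(30) = 4·7 + 2. Bump = 34. G_4 = 33.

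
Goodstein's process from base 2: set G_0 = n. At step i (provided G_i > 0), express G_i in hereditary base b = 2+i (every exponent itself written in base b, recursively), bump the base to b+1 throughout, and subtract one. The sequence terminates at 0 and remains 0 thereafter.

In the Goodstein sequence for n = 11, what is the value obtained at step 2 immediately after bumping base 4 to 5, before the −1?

15628

(0) 11|_2 = 2^(2 + 1) + 2 + 1 ↦ 3^(3 + 1) + 3 + 1|_3 = 85 ⇒ 84
(1) 84|_3 = 3^(3 + 1) + 3 ↦ 4^(4 + 1) + 4|_4 = 1028 ⇒ 1027
(2) 1027|_4 = 4^(4 + 1) + 3 ↦ 5^(5 + 1) + 3|_5 = 15628 ⇒ 15627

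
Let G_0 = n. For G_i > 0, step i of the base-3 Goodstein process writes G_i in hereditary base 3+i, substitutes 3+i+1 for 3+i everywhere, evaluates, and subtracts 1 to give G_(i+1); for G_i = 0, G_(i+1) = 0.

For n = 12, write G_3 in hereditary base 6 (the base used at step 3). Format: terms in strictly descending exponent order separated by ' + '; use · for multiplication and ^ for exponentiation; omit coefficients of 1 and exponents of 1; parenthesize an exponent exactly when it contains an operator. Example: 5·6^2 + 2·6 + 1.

12 —HB3→ 3^2 + 3 —bump→ 4^2 + 4 = 20 —(−1)→ 19
19 —HB4→ 4^2 + 3 —bump→ 5^2 + 3 = 28 —(−1)→ 27
27 —HB5→ 5^2 + 2 —bump→ 6^2 + 2 = 38 —(−1)→ 37

6^2 + 1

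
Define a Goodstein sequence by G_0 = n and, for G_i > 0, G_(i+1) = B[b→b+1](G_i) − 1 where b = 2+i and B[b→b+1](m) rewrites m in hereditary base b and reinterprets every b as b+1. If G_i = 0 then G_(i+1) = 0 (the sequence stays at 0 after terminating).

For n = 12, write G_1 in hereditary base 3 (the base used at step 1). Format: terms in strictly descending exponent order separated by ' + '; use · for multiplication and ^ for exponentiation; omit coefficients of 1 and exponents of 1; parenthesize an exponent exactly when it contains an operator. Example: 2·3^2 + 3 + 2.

G_0=12  [base 2] 2^(2 + 1) + 2^2  →[2↦3]→  3^(3 + 1) + 3^3 = 108  −1 ⇒ G_1=107
G_1=107  [base 3] 3^(3 + 1) + 2·3^2 + 2·3 + 2  →[3↦4]→  4^(4 + 1) + 2·4^2 + 2·4 + 2 = 1066  −1 ⇒ G_2=1065

3^(3 + 1) + 2·3^2 + 2·3 + 2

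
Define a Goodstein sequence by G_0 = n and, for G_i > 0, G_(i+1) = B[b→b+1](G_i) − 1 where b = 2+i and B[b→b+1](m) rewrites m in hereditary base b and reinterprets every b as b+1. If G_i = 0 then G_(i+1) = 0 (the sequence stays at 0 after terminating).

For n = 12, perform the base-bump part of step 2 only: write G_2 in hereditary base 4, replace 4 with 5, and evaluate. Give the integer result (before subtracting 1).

15686

G_0 = 12. HB_2(12) = 2^(2 + 1) + 2^2. Bump = 108. G_1 = 107.
G_1 = 107. HB_3(107) = 3^(3 + 1) + 2·3^2 + 2·3 + 2. Bump = 1066. G_2 = 1065.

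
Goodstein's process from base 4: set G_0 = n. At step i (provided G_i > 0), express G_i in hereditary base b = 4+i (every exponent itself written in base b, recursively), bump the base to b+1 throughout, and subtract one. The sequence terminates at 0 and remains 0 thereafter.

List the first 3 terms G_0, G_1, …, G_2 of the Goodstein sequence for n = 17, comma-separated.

17, 25, 35

base 4: 17 = 4^2 + 1; at 5: 5^2 + 1 = 26; next = 25
base 5: 25 = 5^2; at 6: 6^2 = 36; next = 35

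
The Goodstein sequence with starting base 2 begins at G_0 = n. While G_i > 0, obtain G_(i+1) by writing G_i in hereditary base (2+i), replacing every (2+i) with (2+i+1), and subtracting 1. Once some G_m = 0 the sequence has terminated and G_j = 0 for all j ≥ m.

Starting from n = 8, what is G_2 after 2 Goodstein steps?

G_0=8  [base 2] 2^(2 + 1)  →[2↦3]→  3^(3 + 1) = 81  −1 ⇒ G_1=80
G_1=80  [base 3] 2·3^3 + 2·3^2 + 2·3 + 2  →[3↦4]→  2·4^4 + 2·4^2 + 2·4 + 2 = 554  −1 ⇒ G_2=553
G_2=553  [base 4] 2·4^4 + 2·4^2 + 2·4 + 1  →[4↦5]→  2·5^5 + 2·5^2 + 2·5 + 1 = 6311  −1 ⇒ G_3=6310

553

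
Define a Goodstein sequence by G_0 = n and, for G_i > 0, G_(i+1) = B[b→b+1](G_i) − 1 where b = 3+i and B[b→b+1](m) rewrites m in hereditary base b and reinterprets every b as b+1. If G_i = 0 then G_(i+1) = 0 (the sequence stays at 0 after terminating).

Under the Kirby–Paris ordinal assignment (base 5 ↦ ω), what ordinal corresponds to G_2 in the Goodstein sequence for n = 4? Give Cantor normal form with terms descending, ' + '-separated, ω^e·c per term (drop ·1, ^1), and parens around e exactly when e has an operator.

4

4 —HB3→ 3 + 1 —bump→ 4 + 1 = 5 —(−1)→ 4
4 —HB4→ 4 —bump→ 5 = 5 —(−1)→ 4
4 —HB5→ 4 —bump→ 4 = 4 —(−1)→ 3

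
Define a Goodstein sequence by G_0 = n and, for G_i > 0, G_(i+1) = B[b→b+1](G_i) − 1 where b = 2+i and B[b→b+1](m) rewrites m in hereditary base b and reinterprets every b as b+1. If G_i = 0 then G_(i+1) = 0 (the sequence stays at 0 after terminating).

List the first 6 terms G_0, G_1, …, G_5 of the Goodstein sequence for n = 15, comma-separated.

15, 111, 1283, 18752, 326593, 6588344

i=0: 15 = 2^(2 + 1) + 2^2 + 2 + 1 (b=2); 2→3: 3^(3 + 1) + 3^3 + 3 + 1 = 112; 112−1 = 111
i=1: 111 = 3^(3 + 1) + 3^3 + 3 (b=3); 3→4: 4^(4 + 1) + 4^4 + 4 = 1284; 1284−1 = 1283
i=2: 1283 = 4^(4 + 1) + 4^4 + 3 (b=4); 4→5: 5^(5 + 1) + 5^5 + 3 = 18753; 18753−1 = 18752
i=3: 18752 = 5^(5 + 1) + 5^5 + 2 (b=5); 5→6: 6^(6 + 1) + 6^6 + 2 = 326594; 326594−1 = 326593
i=4: 326593 = 6^(6 + 1) + 6^6 + 1 (b=6); 6→7: 7^(7 + 1) + 7^7 + 1 = 6588345; 6588345−1 = 6588344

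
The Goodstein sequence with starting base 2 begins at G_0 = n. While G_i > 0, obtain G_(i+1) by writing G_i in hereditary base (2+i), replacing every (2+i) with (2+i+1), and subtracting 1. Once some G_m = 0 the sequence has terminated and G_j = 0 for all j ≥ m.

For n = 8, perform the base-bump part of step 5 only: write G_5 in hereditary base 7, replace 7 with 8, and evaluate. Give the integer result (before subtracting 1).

G_0 = 8. HB_2(8) = 2^(2 + 1). Bump = 81. G_1 = 80.
G_1 = 80. HB_3(80) = 2·3^3 + 2·3^2 + 2·3 + 2. Bump = 554. G_2 = 553.
G_2 = 553. HB_4(553) = 2·4^4 + 2·4^2 + 2·4 + 1. Bump = 6311. G_3 = 6310.
G_3 = 6310. HB_5(6310) = 2·5^5 + 2·5^2 + 2·5. Bump = 93396. G_4 = 93395.
G_4 = 93395. HB_6(93395) = 2·6^6 + 2·6^2 + 6 + 5. Bump = 1647196. G_5 = 1647195.
G_5 = 1647195. HB_7(1647195) = 2·7^7 + 2·7^2 + 7 + 4. Bump = 33554572. G_6 = 33554571.

33554572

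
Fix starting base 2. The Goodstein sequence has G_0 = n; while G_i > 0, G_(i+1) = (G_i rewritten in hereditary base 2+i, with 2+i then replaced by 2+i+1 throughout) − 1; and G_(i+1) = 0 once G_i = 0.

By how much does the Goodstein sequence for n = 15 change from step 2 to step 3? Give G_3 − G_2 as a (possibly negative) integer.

15 —HB2→ 2^(2 + 1) + 2^2 + 2 + 1 —bump→ 3^(3 + 1) + 3^3 + 3 + 1 = 112 —(−1)→ 111
111 —HB3→ 3^(3 + 1) + 3^3 + 3 —bump→ 4^(4 + 1) + 4^4 + 4 = 1284 —(−1)→ 1283
1283 —HB4→ 4^(4 + 1) + 4^4 + 3 —bump→ 5^(5 + 1) + 5^5 + 3 = 18753 —(−1)→ 18752

17469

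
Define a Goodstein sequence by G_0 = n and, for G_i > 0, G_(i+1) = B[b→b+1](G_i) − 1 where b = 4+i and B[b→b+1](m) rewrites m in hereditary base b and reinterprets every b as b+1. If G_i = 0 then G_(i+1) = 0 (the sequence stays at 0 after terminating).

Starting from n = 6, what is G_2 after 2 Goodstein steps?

base 4: 6 = 4 + 2; at 5: 5 + 2 = 7; next = 6
base 5: 6 = 5 + 1; at 6: 6 + 1 = 7; next = 6

6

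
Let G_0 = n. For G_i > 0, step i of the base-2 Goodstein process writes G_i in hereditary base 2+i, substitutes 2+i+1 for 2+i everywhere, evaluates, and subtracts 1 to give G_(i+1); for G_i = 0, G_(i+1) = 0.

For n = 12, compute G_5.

step 0: 12 = 2^(2 + 1) + 2^2; sub 3 for 2: 3^(3 + 1) + 3^3; = 108; G_1 = 108−1 = 107
step 1: 107 = 3^(3 + 1) + 2·3^2 + 2·3 + 2; sub 4 for 3: 4^(4 + 1) + 2·4^2 + 2·4 + 2; = 1066; G_2 = 1066−1 = 1065
step 2: 1065 = 4^(4 + 1) + 2·4^2 + 2·4 + 1; sub 5 for 4: 5^(5 + 1) + 2·5^2 + 2·5 + 1; = 15686; G_3 = 15686−1 = 15685
step 3: 15685 = 5^(5 + 1) + 2·5^2 + 2·5; sub 6 for 5: 6^(6 + 1) + 2·6^2 + 2·6; = 280020; G_4 = 280020−1 = 280019
step 4: 280019 = 6^(6 + 1) + 2·6^2 + 6 + 5; sub 7 for 6: 7^(7 + 1) + 2·7^2 + 7 + 5; = 5764911; G_5 = 5764911−1 = 5764910
step 5: 5764910 = 7^(7 + 1) + 2·7^2 + 7 + 4; sub 8 for 7: 8^(8 + 1) + 2·8^2 + 8 + 4; = 134217868; G_6 = 134217868−1 = 134217867

5764910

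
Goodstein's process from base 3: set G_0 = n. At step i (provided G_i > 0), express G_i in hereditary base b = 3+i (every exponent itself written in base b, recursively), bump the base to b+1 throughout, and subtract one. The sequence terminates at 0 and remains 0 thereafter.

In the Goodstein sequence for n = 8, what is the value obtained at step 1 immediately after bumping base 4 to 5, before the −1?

[0] 8 ≡ 2·3 + 2 (base 3). Lift 4: 10. −1: 9.
[1] 9 ≡ 2·4 + 1 (base 4). Lift 5: 11. −1: 10.

11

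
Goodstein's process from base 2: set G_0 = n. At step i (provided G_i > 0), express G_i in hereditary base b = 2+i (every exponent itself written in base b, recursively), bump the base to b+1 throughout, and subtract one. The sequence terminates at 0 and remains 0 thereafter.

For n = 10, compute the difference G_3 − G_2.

14600

step 0: 10 = 2^(2 + 1) + 2; sub 3 for 2: 3^(3 + 1) + 3; = 84; G_1 = 84−1 = 83
step 1: 83 = 3^(3 + 1) + 2; sub 4 for 3: 4^(4 + 1) + 2; = 1026; G_2 = 1026−1 = 1025
step 2: 1025 = 4^(4 + 1) + 1; sub 5 for 4: 5^(5 + 1) + 1; = 15626; G_3 = 15626−1 = 15625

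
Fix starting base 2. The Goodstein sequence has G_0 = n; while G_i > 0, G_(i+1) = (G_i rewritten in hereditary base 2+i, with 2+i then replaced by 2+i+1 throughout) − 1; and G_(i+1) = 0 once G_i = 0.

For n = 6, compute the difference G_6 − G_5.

89204

i=0: 6 = 2^2 + 2 (b=2); 2→3: 3^3 + 3 = 30; 30−1 = 29
i=1: 29 = 3^3 + 2 (b=3); 3→4: 4^4 + 2 = 258; 258−1 = 257
i=2: 257 = 4^4 + 1 (b=4); 4→5: 5^5 + 1 = 3126; 3126−1 = 3125
i=3: 3125 = 5^5 (b=5); 5→6: 6^6 = 46656; 46656−1 = 46655
i=4: 46655 = 5·6^5 + 5·6^4 + 5·6^3 + 5·6^2 + 5·6 + 5 (b=6); 6→7: 5·7^5 + 5·7^4 + 5·7^3 + 5·7^2 + 5·7 + 5 = 98040; 98040−1 = 98039
i=5: 98039 = 5·7^5 + 5·7^4 + 5·7^3 + 5·7^2 + 5·7 + 4 (b=7); 7→8: 5·8^5 + 5·8^4 + 5·8^3 + 5·8^2 + 5·8 + 4 = 187244; 187244−1 = 187243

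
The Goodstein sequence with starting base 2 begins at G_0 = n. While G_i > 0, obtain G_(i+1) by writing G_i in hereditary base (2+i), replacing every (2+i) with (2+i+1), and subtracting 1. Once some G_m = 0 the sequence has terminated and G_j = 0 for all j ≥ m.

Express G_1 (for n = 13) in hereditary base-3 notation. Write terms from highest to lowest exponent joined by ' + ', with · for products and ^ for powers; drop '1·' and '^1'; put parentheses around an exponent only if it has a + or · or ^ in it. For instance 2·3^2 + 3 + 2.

(0) 13|_2 = 2^(2 + 1) + 2^2 + 1 ↦ 3^(3 + 1) + 3^3 + 1|_3 = 109 ⇒ 108
(1) 108|_3 = 3^(3 + 1) + 3^3 ↦ 4^(4 + 1) + 4^4|_4 = 1280 ⇒ 1279

3^(3 + 1) + 3^3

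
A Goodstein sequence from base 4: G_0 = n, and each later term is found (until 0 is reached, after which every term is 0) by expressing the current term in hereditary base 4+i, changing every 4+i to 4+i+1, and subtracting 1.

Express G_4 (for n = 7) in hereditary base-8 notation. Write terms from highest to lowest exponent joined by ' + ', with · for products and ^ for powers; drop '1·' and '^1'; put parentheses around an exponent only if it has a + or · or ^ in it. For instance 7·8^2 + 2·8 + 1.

7

7 —HB4→ 4 + 3 —bump→ 5 + 3 = 8 —(−1)→ 7
7 —HB5→ 5 + 2 —bump→ 6 + 2 = 8 —(−1)→ 7
7 —HB6→ 6 + 1 —bump→ 7 + 1 = 8 —(−1)→ 7
7 —HB7→ 7 —bump→ 8 = 8 —(−1)→ 7
7 —HB8→ 7 —bump→ 7 = 7 —(−1)→ 6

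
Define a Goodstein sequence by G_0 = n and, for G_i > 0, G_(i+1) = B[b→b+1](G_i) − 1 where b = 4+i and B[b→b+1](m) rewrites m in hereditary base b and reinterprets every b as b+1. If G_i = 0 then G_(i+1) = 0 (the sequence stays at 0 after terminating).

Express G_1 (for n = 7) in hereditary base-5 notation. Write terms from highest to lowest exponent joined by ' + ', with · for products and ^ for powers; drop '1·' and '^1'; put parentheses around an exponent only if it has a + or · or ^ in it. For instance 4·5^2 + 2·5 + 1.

G_0 = 7. HB_4(7) = 4 + 3. Bump = 8. G_1 = 7.
G_1 = 7. HB_5(7) = 5 + 2. Bump = 8. G_2 = 7.

5 + 2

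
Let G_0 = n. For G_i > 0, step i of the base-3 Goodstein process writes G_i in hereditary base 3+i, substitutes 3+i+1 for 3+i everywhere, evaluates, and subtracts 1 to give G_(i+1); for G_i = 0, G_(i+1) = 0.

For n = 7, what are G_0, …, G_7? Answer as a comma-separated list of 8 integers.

(0) 7|_3 = 2·3 + 1 ↦ 2·4 + 1|_4 = 9 ⇒ 8
(1) 8|_4 = 2·4 ↦ 2·5|_5 = 10 ⇒ 9
(2) 9|_5 = 5 + 4 ↦ 6 + 4|_6 = 10 ⇒ 9
(3) 9|_6 = 6 + 3 ↦ 7 + 3|_7 = 10 ⇒ 9
(4) 9|_7 = 7 + 2 ↦ 8 + 2|_8 = 10 ⇒ 9
(5) 9|_8 = 8 + 1 ↦ 9 + 1|_9 = 10 ⇒ 9
(6) 9|_9 = 9 ↦ 10|_10 = 10 ⇒ 9

7, 8, 9, 9, 9, 9, 9, 9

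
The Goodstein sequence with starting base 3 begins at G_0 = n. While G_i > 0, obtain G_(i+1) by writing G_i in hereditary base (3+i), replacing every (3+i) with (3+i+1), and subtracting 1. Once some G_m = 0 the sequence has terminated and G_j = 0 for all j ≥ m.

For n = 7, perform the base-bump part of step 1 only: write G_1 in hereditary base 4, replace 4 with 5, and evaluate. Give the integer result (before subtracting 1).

step 0: 7 = 2·3 + 1; sub 4 for 3: 2·4 + 1; = 9; G_1 = 9−1 = 8
step 1: 8 = 2·4; sub 5 for 4: 2·5; = 10; G_2 = 10−1 = 9

10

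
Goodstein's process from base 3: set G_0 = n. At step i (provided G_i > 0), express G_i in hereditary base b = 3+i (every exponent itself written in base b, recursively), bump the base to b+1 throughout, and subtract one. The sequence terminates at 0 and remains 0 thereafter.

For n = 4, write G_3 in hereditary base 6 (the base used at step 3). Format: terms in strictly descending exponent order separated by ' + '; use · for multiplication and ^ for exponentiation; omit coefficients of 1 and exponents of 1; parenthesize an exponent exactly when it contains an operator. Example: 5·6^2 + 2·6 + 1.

3

G_0=4  [base 3] 3 + 1  →[3↦4]→  4 + 1 = 5  −1 ⇒ G_1=4
G_1=4  [base 4] 4  →[4↦5]→  5 = 5  −1 ⇒ G_2=4
G_2=4  [base 5] 4  →[5↦6]→  4 = 4  −1 ⇒ G_3=3
G_3=3  [base 6] 3  →[6↦7]→  3 = 3  −1 ⇒ G_4=2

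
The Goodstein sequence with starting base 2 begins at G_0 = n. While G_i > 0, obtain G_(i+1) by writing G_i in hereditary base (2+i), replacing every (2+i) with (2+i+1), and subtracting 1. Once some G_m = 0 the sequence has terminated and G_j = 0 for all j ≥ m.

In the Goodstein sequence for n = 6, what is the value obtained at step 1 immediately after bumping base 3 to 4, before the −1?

6 —HB2→ 2^2 + 2 —bump→ 3^3 + 3 = 30 —(−1)→ 29
29 —HB3→ 3^3 + 2 —bump→ 4^4 + 2 = 258 —(−1)→ 257

258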